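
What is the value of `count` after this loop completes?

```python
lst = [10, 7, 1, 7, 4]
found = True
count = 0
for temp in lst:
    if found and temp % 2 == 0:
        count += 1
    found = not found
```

Count even values at even positions
`count` takes the values: 0 → 1 → 2

Answer: 2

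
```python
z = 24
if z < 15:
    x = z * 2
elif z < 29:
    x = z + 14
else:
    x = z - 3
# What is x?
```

Trace:
`z = 24` → z = 24
`if z < 15: ...` → z < 15 is False, z < 29 is True → x = 38
So x = 38

Answer: 38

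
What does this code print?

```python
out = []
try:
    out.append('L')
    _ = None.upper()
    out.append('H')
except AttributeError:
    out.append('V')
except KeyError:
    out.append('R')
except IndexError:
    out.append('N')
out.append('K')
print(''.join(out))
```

Execution trace: 'L' (try body) → 'V' (except AttributeError) → 'K' (after the try/except). Output: LVK

Answer: LVK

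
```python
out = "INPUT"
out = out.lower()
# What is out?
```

Trace:
`out = "INPUT"` → out = 'INPUT'
`out = out.lower()` → out = 'input'
So out = 'input'

Answer: 'input'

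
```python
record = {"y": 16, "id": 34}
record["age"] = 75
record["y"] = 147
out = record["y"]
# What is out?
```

Trace:
`record = {"y": 16, "id": 34}` → record = {'y': 16, 'id': 34}
`record["age"] = 75` → record = {'y': 16, 'id': 34, 'age': 75}
`record["y"] = 147` → record = {'y': 147, 'id': 34, 'age': 75}
`out = record["y"]` → out = 147
So out = 147

Answer: 147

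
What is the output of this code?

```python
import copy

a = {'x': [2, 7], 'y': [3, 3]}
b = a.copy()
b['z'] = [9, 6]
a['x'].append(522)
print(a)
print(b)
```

Key concept: shallow copy of dict with mutable values.
Step by step:
`a = {'x': [2, 7], 'y': [3, 3]}` → a = {'x': [2, 7], 'y': [3, 3]}
`b = a.copy()` → b = {'x': [2, 7], 'y': [3, 3]}
`b['z'] = [9, 6]` → b = {'x': [2, 7], 'y': [3, 3], 'z': [9, 6]}
`a['x'].append(522)` → a = {'x': [2, 7, 522], 'y': [3, 3]}; b = {'x': [2, 7, 522], 'y': [3, 3], 'z': [9, 6]}
`print(a)` → prints {'x': [2, 7, 522], 'y': [3, 3]}
`print(b)` → prints {'x': [2, 7, 522], 'y': [3, 3], 'z': [9, 6]}

Answer:
{'x': [2, 7, 522], 'y': [3, 3]}
{'x': [2, 7, 522], 'y': [3, 3], 'z': [9, 6]}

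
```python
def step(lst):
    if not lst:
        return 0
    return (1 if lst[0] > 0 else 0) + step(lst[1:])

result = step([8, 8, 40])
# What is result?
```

Count of positive elements in [8, 8, 40] = 3

Answer: 3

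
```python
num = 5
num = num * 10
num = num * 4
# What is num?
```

Trace:
`num = 5` → num = 5
`num = num * 10` → num = 50
`num = num * 4` → num = 200
So num = 200

Answer: 200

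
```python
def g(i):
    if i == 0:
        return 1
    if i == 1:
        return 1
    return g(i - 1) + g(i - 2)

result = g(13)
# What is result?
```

Build up from base cases: g(0)=1, g(1)=1, g(2)=2, g(3)=3, g(4)=5, g(5)=8, g(6)=13, ..., g(13)=377

Answer: 377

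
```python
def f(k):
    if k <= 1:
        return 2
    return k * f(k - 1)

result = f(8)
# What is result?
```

f(8) = 8 * 7 * 6 * 5 * 4 * 3 * 2 * 2 = 80640

Answer: 80640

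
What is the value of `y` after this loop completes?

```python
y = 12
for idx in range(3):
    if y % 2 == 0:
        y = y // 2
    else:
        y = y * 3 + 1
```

Collatz-style transformation from 12
`y` takes the values: 12 → 6 → 3 → 10

Answer: 10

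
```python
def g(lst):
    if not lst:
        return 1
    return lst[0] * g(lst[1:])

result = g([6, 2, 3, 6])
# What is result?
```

Product over [6, 2, 3, 6] = 6 * 2 * 3 * 6 = 216

Answer: 216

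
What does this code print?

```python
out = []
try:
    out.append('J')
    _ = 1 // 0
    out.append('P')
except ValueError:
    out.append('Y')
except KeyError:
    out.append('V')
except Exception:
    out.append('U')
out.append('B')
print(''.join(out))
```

Execution trace: 'J' (try body) → 'U' (except Exception) → 'B' (after the try/except). Output: JUB

Answer: JUB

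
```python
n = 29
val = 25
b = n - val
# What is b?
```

Trace:
`n = 29` → n = 29
`val = 25` → val = 25
`b = n - val` → b = 4
So b = 4

Answer: 4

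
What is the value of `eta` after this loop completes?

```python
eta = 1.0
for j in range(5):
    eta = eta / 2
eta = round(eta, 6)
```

Halving LR 5 times: 1 / 2^5
`eta` takes the values: 1.0 → 0.5 → 0.25 → 0.125 → 0.0625 → 0.03125

Answer: 0.03125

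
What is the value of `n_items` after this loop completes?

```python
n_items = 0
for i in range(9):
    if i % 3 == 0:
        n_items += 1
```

Count numbers divisible by 3 in range(9)
`n_items` takes the values: 0 → 1 → 2 → 3

Answer: 3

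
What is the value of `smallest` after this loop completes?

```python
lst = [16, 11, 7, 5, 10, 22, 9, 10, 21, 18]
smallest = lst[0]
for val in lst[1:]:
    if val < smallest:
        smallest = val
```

Minimum of [16, 11, 7, 5, 10, 22, 9, 10, 21, 18]
`smallest` takes the values: 16 → 11 → 7 → 5

Answer: 5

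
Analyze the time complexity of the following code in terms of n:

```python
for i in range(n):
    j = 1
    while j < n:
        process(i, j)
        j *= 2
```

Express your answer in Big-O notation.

This is Linear outer loop, logarithmic inner loop. Time complexity: O(n log n).

Answer: O(n log n)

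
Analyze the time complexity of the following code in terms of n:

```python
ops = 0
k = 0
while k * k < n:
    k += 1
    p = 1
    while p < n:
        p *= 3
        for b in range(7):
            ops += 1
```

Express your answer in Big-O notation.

Each loop level contributes: √n × log n × 1. Multiplying the contributions gives O(√n log n).

Answer: O(√n log n)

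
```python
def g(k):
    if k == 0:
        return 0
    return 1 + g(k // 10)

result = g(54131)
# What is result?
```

Count of digits of 54131: 5

Answer: 5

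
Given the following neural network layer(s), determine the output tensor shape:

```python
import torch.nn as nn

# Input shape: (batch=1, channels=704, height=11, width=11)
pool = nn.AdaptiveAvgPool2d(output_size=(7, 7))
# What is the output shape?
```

Input: (1, 704, 11, 11) -> Output: (1, 704, 7, 7)

Answer: (1, 704, 7, 7)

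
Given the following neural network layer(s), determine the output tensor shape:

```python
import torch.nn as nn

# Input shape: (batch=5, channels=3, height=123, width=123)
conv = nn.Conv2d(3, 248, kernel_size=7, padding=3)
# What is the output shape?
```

Input: (5, 3, 123, 123) -> Output: (5, 248, 123, 123)

Answer: (5, 248, 123, 123)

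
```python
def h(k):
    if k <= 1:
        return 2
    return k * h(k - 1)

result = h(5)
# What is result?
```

h(5) = 5 * 4 * 3 * 2 * 2 = 240

Answer: 240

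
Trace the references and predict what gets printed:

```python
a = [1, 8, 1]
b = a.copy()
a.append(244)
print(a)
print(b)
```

Key concept: list.copy() creates independent copy.
Step by step:
`a = [1, 8, 1]` → a = [1, 8, 1]
`b = a.copy()` → b = [1, 8, 1]
`a.append(244)` → a = [1, 8, 1, 244]
`print(a)` → prints [1, 8, 1, 244]
`print(b)` → prints [1, 8, 1]

Answer:
[1, 8, 1, 244]
[1, 8, 1]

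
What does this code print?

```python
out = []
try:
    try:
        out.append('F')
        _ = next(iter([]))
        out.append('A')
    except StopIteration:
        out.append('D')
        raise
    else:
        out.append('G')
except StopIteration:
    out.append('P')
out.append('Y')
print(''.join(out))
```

Execution trace: 'F' (inner try body) → 'D' (inner except StopIteration) → 'P' (outer except StopIteration) → 'Y' (after the try/except). Output: FDPY

Answer: FDPY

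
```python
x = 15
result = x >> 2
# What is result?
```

Trace:
`x = 15` → x = 15
`result = x >> 2` → result = 3
So result = 3

Answer: 3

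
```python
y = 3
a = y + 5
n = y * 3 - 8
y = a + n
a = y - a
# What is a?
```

Trace:
`y = 3` → y = 3
`a = y + 5` → a = 8
`n = y * 3 - 8` → n = 1
`y = a + n` → y = 9
`a = y - a` → a = 1
So a = 1

Answer: 1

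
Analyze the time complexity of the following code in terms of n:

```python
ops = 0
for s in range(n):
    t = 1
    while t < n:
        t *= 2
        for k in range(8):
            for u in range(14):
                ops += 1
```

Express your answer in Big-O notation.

Each loop level contributes: n × log n × 1 × 1. Multiplying the contributions gives O(n log n).

Answer: O(n log n)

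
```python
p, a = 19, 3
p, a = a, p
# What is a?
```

Trace:
`p, a = 19, 3` → p = 19; a = 3
`p, a = a, p` → p = 3; a = 19
So a = 19

Answer: 19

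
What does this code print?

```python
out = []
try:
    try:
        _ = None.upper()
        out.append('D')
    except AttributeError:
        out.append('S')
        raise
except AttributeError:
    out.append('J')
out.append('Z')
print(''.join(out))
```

Execution trace: 'S' (inner except AttributeError) → 'J' (outer except AttributeError) → 'Z' (after the try/except). Output: SJZ

Answer: SJZ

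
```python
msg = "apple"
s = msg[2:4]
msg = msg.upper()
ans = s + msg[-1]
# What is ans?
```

Trace:
`msg = "apple"` → msg = 'apple'
`s = msg[2:4]` → s = 'pl'
`msg = msg.upper()` → msg = 'APPLE'
`ans = s + msg[-1]` → ans = 'plE'
So ans = 'plE'

Answer: 'plE'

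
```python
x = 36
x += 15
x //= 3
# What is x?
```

Trace:
`x = 36` → x = 36
`x += 15` → x = 51
`x //= 3` → x = 17
So x = 17

Answer: 17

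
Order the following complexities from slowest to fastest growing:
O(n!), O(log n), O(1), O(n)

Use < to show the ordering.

Ordered by growth rate: O(1) < O(log n) < O(n) < O(n!)

Answer: O(1) < O(log n) < O(n) < O(n!)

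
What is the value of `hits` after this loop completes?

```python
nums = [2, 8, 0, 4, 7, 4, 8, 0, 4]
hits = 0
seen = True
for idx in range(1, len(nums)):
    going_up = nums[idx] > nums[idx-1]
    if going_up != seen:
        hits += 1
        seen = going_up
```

Count direction changes in [2, 8, 0, 4, 7, 4, 8, 0, 4]
`hits` takes the values: 0 → 1 → 2 → 3 → 4 → 5 → 6

Answer: 6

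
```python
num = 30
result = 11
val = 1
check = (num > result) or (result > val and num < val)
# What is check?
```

Trace:
`num = 30` → num = 30
`result = 11` → result = 11
`val = 1` → val = 1
`check = (num > result) or (result > val and num < val)` → check = True
So check = True

Answer: True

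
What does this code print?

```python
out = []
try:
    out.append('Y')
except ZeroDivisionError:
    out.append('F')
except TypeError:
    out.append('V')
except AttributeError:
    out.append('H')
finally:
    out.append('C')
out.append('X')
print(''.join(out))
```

Execution trace: 'Y' (try body, no exception) → 'C' (finally) → 'X' (after the try/except). Output: YCX

Answer: YCX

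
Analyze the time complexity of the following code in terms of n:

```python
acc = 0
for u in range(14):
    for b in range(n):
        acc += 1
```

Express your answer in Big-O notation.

Each loop level contributes: 1 × n. Multiplying the contributions gives O(n).

Answer: O(n)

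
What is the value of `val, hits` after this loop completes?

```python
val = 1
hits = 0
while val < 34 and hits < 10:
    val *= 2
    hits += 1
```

Double until >= 34 or 10 iterations
`val, hits` takes the values: (1, 0) → (2, 0) → (2, 1) → (4, 1) → (4, 2) → (8, 2) → (8, 3) → (16, 3) → (16, 4) → (32, 4) → (32, 5) → (64, 5) → (64, 6)

Answer: 64, 6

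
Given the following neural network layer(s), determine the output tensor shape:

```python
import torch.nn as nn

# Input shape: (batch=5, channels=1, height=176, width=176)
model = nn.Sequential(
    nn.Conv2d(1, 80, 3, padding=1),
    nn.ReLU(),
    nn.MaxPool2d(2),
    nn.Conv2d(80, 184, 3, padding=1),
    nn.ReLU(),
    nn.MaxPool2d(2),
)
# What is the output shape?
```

Input: (5, 1, 176, 176) -> after first Conv2d: (5, 80, 176, 176) -> after first MaxPool2d: (5, 80, 88, 88) -> after second Conv2d: (5, 184, 88, 88) -> Output: (5, 184, 44, 44)

Answer: (5, 184, 44, 44)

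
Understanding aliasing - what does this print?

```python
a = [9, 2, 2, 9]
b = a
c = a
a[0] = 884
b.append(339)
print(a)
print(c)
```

Key concept: multiple aliases.
Step by step:
`a = [9, 2, 2, 9]` → a = [9, 2, 2, 9]
`b = a` → b = [9, 2, 2, 9] (same object as a)
`c = a` → c = [9, 2, 2, 9] (same object as a, b)
`a[0] = 884` → a = [884, 2, 2, 9] (same object as b, c); b = [884, 2, 2, 9] (same object as a, c); c = [884, 2, 2, 9] (same object as a, b)
`b.append(339)` → a = [884, 2, 2, 9, 339] (same object as b, c); b = [884, 2, 2, 9, 339] (same object as a, c); c = [884, 2, 2, 9, 339] (same object as a, b)
`print(a)` → prints [884, 2, 2, 9, 339]
`print(c)` → prints [884, 2, 2, 9, 339]

Answer:
[884, 2, 2, 9, 339]
[884, 2, 2, 9, 339]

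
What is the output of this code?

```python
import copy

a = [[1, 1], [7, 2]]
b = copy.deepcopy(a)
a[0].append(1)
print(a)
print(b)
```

Key concept: deep copy is fully independent.
Step by step:
`a = [[1, 1], [7, 2]]` → a = [[1, 1], [7, 2]]
`b = copy.deepcopy(a)` → b = [[1, 1], [7, 2]]
`a[0].append(1)` → a = [[1, 1, 1], [7, 2]]
`print(a)` → prints [[1, 1, 1], [7, 2]]
`print(b)` → prints [[1, 1], [7, 2]]

Answer:
[[1, 1, 1], [7, 2]]
[[1, 1], [7, 2]]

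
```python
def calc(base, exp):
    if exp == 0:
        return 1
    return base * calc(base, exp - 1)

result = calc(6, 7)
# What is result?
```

calc(6, 7) = 6 * 6 * 6 * 6 * 6 * 6 * 6 = 279936

Answer: 279936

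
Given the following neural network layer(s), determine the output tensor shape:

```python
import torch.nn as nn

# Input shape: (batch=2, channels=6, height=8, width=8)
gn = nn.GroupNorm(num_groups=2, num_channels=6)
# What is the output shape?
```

Input: (2, 6, 8, 8) -> Output: (2, 6, 8, 8)

Answer: (2, 6, 8, 8)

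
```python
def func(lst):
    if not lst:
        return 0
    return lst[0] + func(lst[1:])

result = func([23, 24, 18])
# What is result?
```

23 + 24 + 18 + 0 = 65

Answer: 65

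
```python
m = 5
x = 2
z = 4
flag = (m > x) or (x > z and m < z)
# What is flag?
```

Trace:
`m = 5` → m = 5
`x = 2` → x = 2
`z = 4` → z = 4
`flag = (m > x) or (x > z and m < z)` → flag = True
So flag = True

Answer: True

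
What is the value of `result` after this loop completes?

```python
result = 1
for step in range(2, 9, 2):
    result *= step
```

Product of even numbers 2 to 8
`result` takes the values: 1 → 2 → 8 → 48 → 384

Answer: 384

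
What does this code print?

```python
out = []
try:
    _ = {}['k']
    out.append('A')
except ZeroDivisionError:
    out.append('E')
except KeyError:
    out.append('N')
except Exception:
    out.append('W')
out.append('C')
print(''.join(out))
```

Execution trace: 'N' (except KeyError) → 'C' (after the try/except). Output: NC

Answer: NC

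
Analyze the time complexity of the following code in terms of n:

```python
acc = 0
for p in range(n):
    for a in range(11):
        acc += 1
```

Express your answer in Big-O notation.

Each loop level contributes: n × 1. Multiplying the contributions gives O(n).

Answer: O(n)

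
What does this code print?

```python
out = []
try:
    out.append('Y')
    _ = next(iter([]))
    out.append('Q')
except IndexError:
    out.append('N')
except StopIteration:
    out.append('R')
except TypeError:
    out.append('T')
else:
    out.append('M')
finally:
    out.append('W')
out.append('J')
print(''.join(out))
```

Execution trace: 'Y' (try body) → 'R' (except StopIteration) → 'W' (finally) → 'J' (after the try/except). Output: YRWJ

Answer: YRWJ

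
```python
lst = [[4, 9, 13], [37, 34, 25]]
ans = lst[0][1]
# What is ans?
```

Trace:
`lst = [[4, 9, 13], [37, 34, 25]]` → lst = [[4, 9, 13], [37, 34, 25]]
`ans = lst[0][1]` → ans = 9
So ans = 9

Answer: 9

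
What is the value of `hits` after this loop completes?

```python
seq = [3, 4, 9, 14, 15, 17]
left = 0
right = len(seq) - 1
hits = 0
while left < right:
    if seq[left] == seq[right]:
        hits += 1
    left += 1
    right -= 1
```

Count matching pairs from ends
`hits` takes the values: 0

Answer: 0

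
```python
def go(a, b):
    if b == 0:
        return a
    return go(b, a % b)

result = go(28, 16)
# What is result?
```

go(28, 16) -> go(16, 12) -> go(12, 4) -> go(4, 0) -> 4

Answer: 4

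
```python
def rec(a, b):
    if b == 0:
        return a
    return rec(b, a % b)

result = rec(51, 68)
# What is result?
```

rec(51, 68) -> rec(68, 51) -> rec(51, 17) -> rec(17, 0) -> 17

Answer: 17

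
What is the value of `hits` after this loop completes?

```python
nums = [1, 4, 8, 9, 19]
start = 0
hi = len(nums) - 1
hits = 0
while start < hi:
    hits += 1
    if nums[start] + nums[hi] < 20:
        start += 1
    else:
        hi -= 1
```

Steps to find pair summing to 20
`hits` takes the values: 0 → 1 → 2 → 3 → 4

Answer: 4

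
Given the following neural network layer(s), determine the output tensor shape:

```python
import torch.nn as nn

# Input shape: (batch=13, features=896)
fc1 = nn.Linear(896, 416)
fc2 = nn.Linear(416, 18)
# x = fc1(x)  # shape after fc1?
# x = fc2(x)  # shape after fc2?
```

Input: (13, 896) -> after fc1: (13, 416) -> Output: (13, 18)

Answer: (13, 18)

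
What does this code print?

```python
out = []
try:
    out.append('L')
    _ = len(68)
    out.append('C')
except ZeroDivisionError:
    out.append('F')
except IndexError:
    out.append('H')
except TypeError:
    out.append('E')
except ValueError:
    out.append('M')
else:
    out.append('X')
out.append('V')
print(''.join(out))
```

Execution trace: 'L' (try body) → 'E' (except TypeError) → 'V' (after the try/except). Output: LEV

Answer: LEV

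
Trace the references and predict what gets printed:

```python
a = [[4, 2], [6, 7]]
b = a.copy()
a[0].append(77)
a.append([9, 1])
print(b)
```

Key concept: shallow copy with nested lists.
Step by step:
`a = [[4, 2], [6, 7]]` → a = [[4, 2], [6, 7]]
`b = a.copy()` → b = [[4, 2], [6, 7]]
`a[0].append(77)` → a = [[4, 2, 77], [6, 7]]; b = [[4, 2, 77], [6, 7]]
`a.append([9, 1])` → a = [[4, 2, 77], [6, 7], [9, 1]]
`print(b)` → prints [[4, 2, 77], [6, 7]]

Answer: [[4, 2, 77], [6, 7]]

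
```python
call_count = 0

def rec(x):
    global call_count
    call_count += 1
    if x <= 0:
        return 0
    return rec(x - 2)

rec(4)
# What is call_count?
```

Linear recursion stepping by 2: 3 calls from x=4 down to ≤0.

Answer: 3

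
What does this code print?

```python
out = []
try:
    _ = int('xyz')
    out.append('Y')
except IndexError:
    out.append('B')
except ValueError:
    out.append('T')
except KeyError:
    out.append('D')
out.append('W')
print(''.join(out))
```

Execution trace: 'T' (except ValueError) → 'W' (after the try/except). Output: TW

Answer: TW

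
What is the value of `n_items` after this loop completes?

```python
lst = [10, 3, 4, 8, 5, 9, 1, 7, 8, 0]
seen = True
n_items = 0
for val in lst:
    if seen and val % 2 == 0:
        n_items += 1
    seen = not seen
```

Count even values at even positions
`n_items` takes the values: 0 → 1 → 2 → 3

Answer: 3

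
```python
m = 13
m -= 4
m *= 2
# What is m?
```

Trace:
`m = 13` → m = 13
`m -= 4` → m = 9
`m *= 2` → m = 18
So m = 18

Answer: 18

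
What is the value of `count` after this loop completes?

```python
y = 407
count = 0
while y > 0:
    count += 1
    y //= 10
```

Count digits by repeated division by 10
`count` takes the values: 0 → 1 → 2 → 3

Answer: 3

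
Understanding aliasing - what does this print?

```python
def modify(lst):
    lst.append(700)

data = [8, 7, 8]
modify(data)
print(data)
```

Key concept: function modifies passed list.
Step by step:
`data = [8, 7, 8]` → data = [8, 7, 8]
`modify(data)` → data = [8, 7, 8, 700]
`print(data)` → prints [8, 7, 8, 700]

Answer: [8, 7, 8, 700]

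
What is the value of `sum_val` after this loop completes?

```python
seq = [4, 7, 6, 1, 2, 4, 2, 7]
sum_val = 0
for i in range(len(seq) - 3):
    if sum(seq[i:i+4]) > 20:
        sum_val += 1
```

Count windows with sum > 20
`sum_val` takes the values: 0

Answer: 0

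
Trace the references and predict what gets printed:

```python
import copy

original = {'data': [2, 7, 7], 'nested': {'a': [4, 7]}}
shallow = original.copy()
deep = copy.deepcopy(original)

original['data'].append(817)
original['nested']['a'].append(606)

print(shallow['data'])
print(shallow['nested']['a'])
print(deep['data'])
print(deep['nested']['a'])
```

Key concept: comparing shallow vs deep copy.
Step by step:
`original = {'data': [2, 7, 7], 'nested': {'a': [4, 7]}}` → original = {'data': [2, 7, 7], 'nested': {'a': [4, 7]}}
`shallow = original.copy()` → shallow = {'data': [2, 7, 7], 'nested': {'a': [4, 7]}}
`deep = copy.deepcopy(original)` → deep = {'data': [2, 7, 7], 'nested': {'a': [4, 7]}}
`original['data'].append(817)` → original = {'data': [2, 7, 7, 817], 'nested': {'a': [4, 7]}}; shallow = {'data': [2, 7, 7, 817], 'nested': {'a': [4, 7]}}
`original['nested']['a'].append(606)` → original = {'data': [2, 7, 7, 817], 'nested': {'a': [4, 7, 606]}}; shallow = {'data': [2, 7, 7, 817], 'nested': {'a': [4, 7, 606]}}
`print(shallow['data'])` → prints [2, 7, 7, 817]
`print(shallow['nested']['a'])` → prints [4, 7, 606]
`print(deep['data'])` → prints [2, 7, 7]
`print(deep['nested']['a'])` → prints [4, 7]

Answer:
[2, 7, 7, 817]
[4, 7, 606]
[2, 7, 7]
[4, 7]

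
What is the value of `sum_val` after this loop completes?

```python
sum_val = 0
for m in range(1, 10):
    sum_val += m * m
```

Sum of squares 1² to 9² = 285
`sum_val` takes the values: 0 → 1 → 5 → 14 → 30 → 55 → 91 → 140 → 204 → 285

Answer: 285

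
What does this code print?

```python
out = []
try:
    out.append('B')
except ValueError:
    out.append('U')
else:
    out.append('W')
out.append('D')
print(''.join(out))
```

Execution trace: 'B' (try body, no exception) → 'W' (else) → 'D' (after the try/except). Output: BWD

Answer: BWD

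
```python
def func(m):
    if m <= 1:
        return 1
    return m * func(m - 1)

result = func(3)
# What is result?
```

func(3) = 3 * 2 * 1 = 6

Answer: 6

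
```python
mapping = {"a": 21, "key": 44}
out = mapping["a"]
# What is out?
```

Trace:
`mapping = {"a": 21, "key": 44}` → mapping = {'a': 21, 'key': 44}
`out = mapping["a"]` → out = 21
So out = 21

Answer: 21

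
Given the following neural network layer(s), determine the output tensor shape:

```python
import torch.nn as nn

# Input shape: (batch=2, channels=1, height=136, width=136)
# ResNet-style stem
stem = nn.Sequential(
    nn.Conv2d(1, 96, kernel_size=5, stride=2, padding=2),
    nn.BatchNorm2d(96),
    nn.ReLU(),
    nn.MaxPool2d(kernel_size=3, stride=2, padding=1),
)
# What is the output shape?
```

Input: (2, 1, 136, 136) -> after Conv2d 5x5 stride=2: (2, 96, 68, 68) -> Output: (2, 96, 34, 34)

Answer: (2, 96, 34, 34)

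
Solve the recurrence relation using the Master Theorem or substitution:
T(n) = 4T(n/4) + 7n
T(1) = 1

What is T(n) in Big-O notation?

By Master Theorem: a=4, b=4, f(n)=7n. Since log_4(4) = 1 and f(n) = Θ(n^1), Case 2 applies. T(n) = O(n log n).

Answer: O(n log n)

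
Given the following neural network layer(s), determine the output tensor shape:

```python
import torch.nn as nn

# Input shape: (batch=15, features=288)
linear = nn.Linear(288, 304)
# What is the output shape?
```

Input: (15, 288) -> Output: (15, 304)

Answer: (15, 304)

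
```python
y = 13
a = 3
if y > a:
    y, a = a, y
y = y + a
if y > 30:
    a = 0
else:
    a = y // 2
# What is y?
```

Trace:
`y = 13` → y = 13
`a = 3` → a = 3
`if y > a: ...` → y > a is True → y = 3; a = 13
`y = y + a` → y = 16
`if y > 30: ...` → y > 30 is False, take else branch → a = 8
So y = 16

Answer: 16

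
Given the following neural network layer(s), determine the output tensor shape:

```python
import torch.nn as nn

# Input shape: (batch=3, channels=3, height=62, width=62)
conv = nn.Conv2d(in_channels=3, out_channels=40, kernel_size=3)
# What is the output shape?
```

Input: (3, 3, 62, 62) -> Output: (3, 40, 60, 60)

Answer: (3, 40, 60, 60)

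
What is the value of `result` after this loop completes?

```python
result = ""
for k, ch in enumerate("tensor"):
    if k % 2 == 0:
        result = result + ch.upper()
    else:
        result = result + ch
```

Uppercase even positions in 'tensor'
`result` takes the values: "" → "T" → "Te" → "TeN" → "TeNs" → "TeNsO" → "TeNsOr"

Answer: "TeNsOr"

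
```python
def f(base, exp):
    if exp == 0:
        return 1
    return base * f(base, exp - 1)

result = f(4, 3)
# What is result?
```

f(4, 3) = 4 * 4 * 4 = 64

Answer: 64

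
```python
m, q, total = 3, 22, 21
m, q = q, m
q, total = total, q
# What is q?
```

Trace:
`m, q, total = 3, 22, 21` → m = 3; q = 22; total = 21
`m, q = q, m` → m = 22; q = 3
`q, total = total, q` → q = 21; total = 3
So q = 21

Answer: 21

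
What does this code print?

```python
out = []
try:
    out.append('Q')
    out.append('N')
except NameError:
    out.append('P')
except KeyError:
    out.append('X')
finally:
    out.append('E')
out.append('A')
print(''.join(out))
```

Execution trace: 'Q' (try body) → 'N' (try body, no exception) → 'E' (finally) → 'A' (after the try/except). Output: QNEA

Answer: QNEA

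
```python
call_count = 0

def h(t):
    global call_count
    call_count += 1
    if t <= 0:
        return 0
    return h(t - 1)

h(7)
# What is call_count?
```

Linear recursion stepping by 1: 8 calls from t=7 down to ≤0.

Answer: 8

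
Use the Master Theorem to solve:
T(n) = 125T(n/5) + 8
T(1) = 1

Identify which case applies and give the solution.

a=125, b=5, f(n)=8. log_5(125) = 3. Since c=0 < 3, Case 1 applies: T(n) = Θ(n^log_b(a)) = O(n^3).

Answer: O(n^3) - Case 1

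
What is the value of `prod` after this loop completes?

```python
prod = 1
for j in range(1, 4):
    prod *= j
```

3! = 6
`prod` takes the values: 1 → 2 → 6

Answer: 6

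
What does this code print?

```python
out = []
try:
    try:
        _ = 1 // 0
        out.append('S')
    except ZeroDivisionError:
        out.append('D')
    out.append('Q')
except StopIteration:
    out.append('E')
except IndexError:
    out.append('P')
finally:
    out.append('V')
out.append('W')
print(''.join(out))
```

Execution trace: 'D' (inner except ZeroDivisionError) → 'Q' (try body, no exception) → 'V' (finally) → 'W' (after the try/except). Output: DQVW

Answer: DQVW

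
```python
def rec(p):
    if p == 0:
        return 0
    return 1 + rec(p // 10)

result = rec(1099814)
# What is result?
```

Count of digits of 1099814: 7

Answer: 7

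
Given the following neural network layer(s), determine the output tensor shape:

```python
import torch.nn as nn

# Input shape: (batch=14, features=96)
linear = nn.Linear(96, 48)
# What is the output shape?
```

Input: (14, 96) -> Output: (14, 48)

Answer: (14, 48)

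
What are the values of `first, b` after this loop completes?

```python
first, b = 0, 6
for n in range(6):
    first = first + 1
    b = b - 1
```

first goes 0→6, b goes 6→0
`first, b` takes the values: (0, 6) → (1, 6) → (1, 5) → (2, 5) → (2, 4) → (3, 4) → (3, 3) → (4, 3) → (4, 2) → (5, 2) → (5, 1) → (6, 1) → (6, 0)

Answer: 6, 0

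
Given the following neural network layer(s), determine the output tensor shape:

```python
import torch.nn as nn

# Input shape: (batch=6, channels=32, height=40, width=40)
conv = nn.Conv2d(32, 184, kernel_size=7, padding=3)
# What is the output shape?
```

Input: (6, 32, 40, 40) -> Output: (6, 184, 40, 40)

Answer: (6, 184, 40, 40)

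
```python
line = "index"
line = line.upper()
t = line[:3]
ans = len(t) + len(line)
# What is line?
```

Trace:
`line = "index"` → line = 'index'
`line = line.upper()` → line = 'INDEX'
`t = line[:3]` → t = 'IND'
`ans = len(t) + len(line)` → ans = 8
So line = 'INDEX'

Answer: 'INDEX'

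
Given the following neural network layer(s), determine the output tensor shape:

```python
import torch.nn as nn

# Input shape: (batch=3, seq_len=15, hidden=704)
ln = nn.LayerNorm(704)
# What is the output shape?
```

Input: (3, 15, 704) -> Output: (3, 15, 704)

Answer: (3, 15, 704)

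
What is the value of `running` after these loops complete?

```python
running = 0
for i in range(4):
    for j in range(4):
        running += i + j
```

Sum of all i+j for i,j in 4x4
`running` takes the values: 0 → 1 → 3 → 6 → 7 → 9 → 12 → 16 → 18 → 21 → 25 → 30 → 33 → 37 → 42 → 48

Answer: 48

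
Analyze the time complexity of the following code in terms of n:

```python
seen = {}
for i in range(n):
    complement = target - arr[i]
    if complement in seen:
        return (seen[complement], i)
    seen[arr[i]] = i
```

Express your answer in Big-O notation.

This is Two sum with hash map. Time complexity: O(n).

Answer: O(n)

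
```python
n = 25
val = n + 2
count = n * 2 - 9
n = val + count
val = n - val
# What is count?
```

Trace:
`n = 25` → n = 25
`val = n + 2` → val = 27
`count = n * 2 - 9` → count = 41
`n = val + count` → n = 68
`val = n - val` → val = 41
So count = 41

Answer: 41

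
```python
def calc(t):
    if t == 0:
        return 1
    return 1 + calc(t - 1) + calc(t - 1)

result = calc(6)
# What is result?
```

calc(t) = 1 + 2·calc(t-1), calc(0)=1. Closed form: (1+1)·2^6 - 1 = 127.

Answer: 127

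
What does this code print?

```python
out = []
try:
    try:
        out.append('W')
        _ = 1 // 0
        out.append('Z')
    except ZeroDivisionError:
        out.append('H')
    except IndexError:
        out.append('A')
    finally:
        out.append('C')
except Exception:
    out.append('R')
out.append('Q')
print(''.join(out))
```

Execution trace: 'W' (inner try body) → 'H' (inner except ZeroDivisionError) → 'C' (inner finally) → 'Q' (after the try/except). Output: WHCQ

Answer: WHCQ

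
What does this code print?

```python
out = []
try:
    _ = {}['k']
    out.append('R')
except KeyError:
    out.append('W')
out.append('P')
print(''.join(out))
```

Execution trace: 'W' (except KeyError) → 'P' (after the try/except). Output: WP

Answer: WP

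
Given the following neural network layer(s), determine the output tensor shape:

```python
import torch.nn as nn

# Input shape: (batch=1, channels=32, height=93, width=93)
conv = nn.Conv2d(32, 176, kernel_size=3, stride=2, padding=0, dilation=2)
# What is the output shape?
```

Input: (1, 32, 93, 93) -> Output: (1, 176, 45, 45)

Answer: (1, 176, 45, 45)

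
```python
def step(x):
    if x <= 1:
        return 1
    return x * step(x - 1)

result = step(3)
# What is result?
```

step(3) = 3 * 2 * 1 = 6

Answer: 6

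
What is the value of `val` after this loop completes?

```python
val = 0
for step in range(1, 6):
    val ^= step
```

XOR of 1 to 5
`val` takes the values: 0 → 1 → 3 → 0 → 4 → 1

Answer: 1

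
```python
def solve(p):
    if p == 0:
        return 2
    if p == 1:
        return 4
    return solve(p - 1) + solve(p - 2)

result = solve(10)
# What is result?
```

Build up from base cases: solve(0)=2, solve(1)=4, solve(2)=6, solve(3)=10, solve(4)=16, solve(5)=26, solve(6)=42, ..., solve(10)=288

Answer: 288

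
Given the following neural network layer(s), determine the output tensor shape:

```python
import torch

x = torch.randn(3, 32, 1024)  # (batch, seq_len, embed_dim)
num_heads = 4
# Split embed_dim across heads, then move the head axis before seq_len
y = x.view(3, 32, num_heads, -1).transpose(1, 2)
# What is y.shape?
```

Input: (3, 32, 1024) -> head_dim = 1024 // 4 = 256; after view: (3, 32, 4, 256) -> after transpose(1, 2): (3, 4, 32, 256) -> Output: (3, 4, 32, 256)

Answer: (3, 4, 32, 256)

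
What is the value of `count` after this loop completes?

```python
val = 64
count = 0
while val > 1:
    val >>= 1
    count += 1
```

Count right shifts until 1
`count` takes the values: 0 → 1 → 2 → 3 → 4 → 5 → 6

Answer: 6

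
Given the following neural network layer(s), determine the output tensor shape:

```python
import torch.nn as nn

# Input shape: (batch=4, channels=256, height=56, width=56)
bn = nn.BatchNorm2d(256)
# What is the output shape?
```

Input: (4, 256, 56, 56) -> Output: (4, 256, 56, 56)

Answer: (4, 256, 56, 56)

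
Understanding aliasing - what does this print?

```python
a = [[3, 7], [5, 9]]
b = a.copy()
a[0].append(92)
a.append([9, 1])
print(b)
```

Key concept: shallow copy with nested lists.
Step by step:
`a = [[3, 7], [5, 9]]` → a = [[3, 7], [5, 9]]
`b = a.copy()` → b = [[3, 7], [5, 9]]
`a[0].append(92)` → a = [[3, 7, 92], [5, 9]]; b = [[3, 7, 92], [5, 9]]
`a.append([9, 1])` → a = [[3, 7, 92], [5, 9], [9, 1]]
`print(b)` → prints [[3, 7, 92], [5, 9]]

Answer: [[3, 7, 92], [5, 9]]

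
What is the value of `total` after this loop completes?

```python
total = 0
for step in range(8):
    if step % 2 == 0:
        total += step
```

Sum of even numbers 0 to 7
`total` takes the values: 0 → 2 → 6 → 12

Answer: 12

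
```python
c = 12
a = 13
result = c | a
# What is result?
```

Trace:
`c = 12` → c = 12
`a = 13` → a = 13
`result = c | a` → result = 13
So result = 13

Answer: 13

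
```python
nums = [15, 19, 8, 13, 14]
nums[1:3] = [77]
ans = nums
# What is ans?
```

Trace:
`nums = [15, 19, 8, 13, 14]` → nums = [15, 19, 8, 13, 14]
`nums[1:3] = [77]` → nums = [15, 77, 13, 14]
`ans = nums` → ans = [15, 77, 13, 14]
So ans = [15, 77, 13, 14]

Answer: [15, 77, 13, 14]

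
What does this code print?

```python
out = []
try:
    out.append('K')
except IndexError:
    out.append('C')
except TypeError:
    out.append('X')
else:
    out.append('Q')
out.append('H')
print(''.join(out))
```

Execution trace: 'K' (try body, no exception) → 'Q' (else) → 'H' (after the try/except). Output: KQH

Answer: KQH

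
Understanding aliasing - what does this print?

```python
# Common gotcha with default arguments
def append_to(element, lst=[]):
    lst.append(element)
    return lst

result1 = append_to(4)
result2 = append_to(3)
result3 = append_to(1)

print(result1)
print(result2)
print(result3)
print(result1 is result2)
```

Key concept: mutable default argument gotcha.
Step by step:
`result1 = append_to(4)` → result1 = [4]
`result2 = append_to(3)` → result1 = [4, 3] (same object as result2); result2 = [4, 3] (same object as result1)
`result3 = append_to(1)` → result1 = [4, 3, 1] (same object as result2, result3); result2 = [4, 3, 1] (same object as result1, result3); result3 = [4, 3, 1] (same object as result1, result2)
`print(result1)` → prints [4, 3, 1]
`print(result2)` → prints [4, 3, 1]
`print(result3)` → prints [4, 3, 1]
`print(result1 is result2)` → prints True

Answer:
[4, 3, 1]
[4, 3, 1]
[4, 3, 1]
True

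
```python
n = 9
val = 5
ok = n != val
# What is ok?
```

Trace:
`n = 9` → n = 9
`val = 5` → val = 5
`ok = n != val` → ok = True
So ok = True

Answer: True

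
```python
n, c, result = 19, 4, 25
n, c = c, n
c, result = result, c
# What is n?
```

Trace:
`n, c, result = 19, 4, 25` → n = 19; c = 4; result = 25
`n, c = c, n` → n = 4; c = 19
`c, result = result, c` → c = 25; result = 19
So n = 4

Answer: 4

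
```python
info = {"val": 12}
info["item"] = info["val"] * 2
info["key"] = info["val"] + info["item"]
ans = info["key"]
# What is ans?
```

Trace:
`info = {"val": 12}` → info = {'val': 12}
`info["item"] = info["val"] * 2` → info = {'val': 12, 'item': 24}
`info["key"] = info["val"] + info["item"]` → info = {'val': 12, 'item': 24, 'key': 36}
`ans = info["key"]` → ans = 36
So ans = 36

Answer: 36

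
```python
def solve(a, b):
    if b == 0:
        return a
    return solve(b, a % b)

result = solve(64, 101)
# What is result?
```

solve(64, 101) -> solve(101, 64) -> solve(64, 37) -> solve(37, 27) -> solve(27, 10) -> solve(10, 7) -> solve(7, 3) -> solve(3, 1) -> solve(1, 0) -> 1

Answer: 1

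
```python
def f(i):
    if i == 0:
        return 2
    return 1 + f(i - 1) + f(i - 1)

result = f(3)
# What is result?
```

f(i) = 1 + 2·f(i-1), f(0)=2. Closed form: (2+1)·2^3 - 1 = 23.

Answer: 23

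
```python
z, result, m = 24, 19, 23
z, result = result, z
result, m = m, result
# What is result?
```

Trace:
`z, result, m = 24, 19, 23` → z = 24; result = 19; m = 23
`z, result = result, z` → z = 19; result = 24
`result, m = m, result` → result = 23; m = 24
So result = 23

Answer: 23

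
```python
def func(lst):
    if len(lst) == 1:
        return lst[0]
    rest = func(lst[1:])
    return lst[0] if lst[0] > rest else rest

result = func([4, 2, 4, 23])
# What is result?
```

Recursive max over [4, 2, 4, 23] = 23

Answer: 23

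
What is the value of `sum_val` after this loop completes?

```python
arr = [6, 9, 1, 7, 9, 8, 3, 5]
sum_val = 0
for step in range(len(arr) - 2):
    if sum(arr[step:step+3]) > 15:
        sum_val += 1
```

Count windows with sum > 15
`sum_val` takes the values: 0 → 1 → 2 → 3 → 4 → 5 → 6

Answer: 6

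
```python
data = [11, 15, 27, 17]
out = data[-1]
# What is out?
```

Trace:
`data = [11, 15, 27, 17]` → data = [11, 15, 27, 17]
`out = data[-1]` → out = 17
So out = 17

Answer: 17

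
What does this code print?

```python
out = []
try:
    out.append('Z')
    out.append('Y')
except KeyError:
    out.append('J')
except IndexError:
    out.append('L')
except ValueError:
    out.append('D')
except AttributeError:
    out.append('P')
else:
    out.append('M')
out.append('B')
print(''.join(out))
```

Execution trace: 'Z' (try body) → 'Y' (try body, no exception) → 'M' (else) → 'B' (after the try/except). Output: ZYMB

Answer: ZYMB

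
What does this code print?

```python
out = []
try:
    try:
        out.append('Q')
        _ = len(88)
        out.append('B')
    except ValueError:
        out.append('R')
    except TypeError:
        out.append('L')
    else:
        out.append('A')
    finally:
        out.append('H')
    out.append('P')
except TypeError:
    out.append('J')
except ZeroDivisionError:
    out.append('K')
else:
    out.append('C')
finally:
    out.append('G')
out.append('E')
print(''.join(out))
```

Execution trace: 'Q' (inner try body) → 'L' (inner except TypeError) → 'H' (inner finally) → 'P' (try body, no exception) → 'C' (else) → 'G' (finally) → 'E' (after the try/except). Output: QLHPCGE

Answer: QLHPCGE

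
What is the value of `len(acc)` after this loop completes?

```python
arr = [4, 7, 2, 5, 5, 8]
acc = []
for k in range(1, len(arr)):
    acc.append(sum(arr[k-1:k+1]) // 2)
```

Number of 2-element averages
`acc` takes the values: [] → [5] → [5, 4] → [5, 4, 3] → [5, 4, 3, 5] → [5, 4, 3, 5, 6]
So `len(acc)` = 5

Answer: 5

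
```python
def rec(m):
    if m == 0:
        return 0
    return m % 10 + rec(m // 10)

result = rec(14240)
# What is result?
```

Sum of digits of 14240: 0 + 4 + 2 + 4 + 1 = 11

Answer: 11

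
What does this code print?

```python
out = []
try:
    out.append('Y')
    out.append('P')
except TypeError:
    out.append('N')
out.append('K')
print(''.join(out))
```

Execution trace: 'Y' (try body) → 'P' (try body, no exception) → 'K' (after the try/except). Output: YPK

Answer: YPK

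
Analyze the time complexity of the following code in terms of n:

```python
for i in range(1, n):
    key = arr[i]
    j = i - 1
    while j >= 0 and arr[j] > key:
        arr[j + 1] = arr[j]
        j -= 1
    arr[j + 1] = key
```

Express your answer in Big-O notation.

This is Insertion sort. Time complexity: O(n²).

Answer: O(n²)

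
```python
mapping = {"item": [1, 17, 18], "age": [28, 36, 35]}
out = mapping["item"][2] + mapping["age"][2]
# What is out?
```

Trace:
`mapping = {"item": [1, 17, 18], "age": [28, 36, 35]}` → mapping = {'item': [1, 17, 18], 'age': [28, 36, 35]}
`out = mapping["item"][2] + mapping["age"][2]` → out = 53
So out = 53

Answer: 53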